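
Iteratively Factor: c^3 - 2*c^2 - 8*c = (c + 2)*(c^2 - 4*c) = (c - 4)*(c + 2)*(c)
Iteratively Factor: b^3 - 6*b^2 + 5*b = (b - 1)*(b^2 - 5*b) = b*(b - 1)*(b - 5)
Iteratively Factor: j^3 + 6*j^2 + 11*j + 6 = (j + 1)*(j^2 + 5*j + 6) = (j + 1)*(j + 2)*(j + 3)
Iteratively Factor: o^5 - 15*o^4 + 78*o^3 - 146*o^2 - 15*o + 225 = (o + 1)*(o^4 - 16*o^3 + 94*o^2 - 240*o + 225) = (o - 3)*(o + 1)*(o^3 - 13*o^2 + 55*o - 75) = (o - 3)^2*(o + 1)*(o^2 - 10*o + 25) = (o - 5)*(o - 3)^2*(o + 1)*(o - 5)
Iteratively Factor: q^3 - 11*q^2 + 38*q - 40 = (q - 5)*(q^2 - 6*q + 8) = (q - 5)*(q - 4)*(q - 2)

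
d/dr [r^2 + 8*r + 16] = 2*r + 8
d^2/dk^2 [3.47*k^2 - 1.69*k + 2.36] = 6.94000000000000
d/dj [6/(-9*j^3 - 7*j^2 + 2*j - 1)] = 6*(27*j^2 + 14*j - 2)/(9*j^3 + 7*j^2 - 2*j + 1)^2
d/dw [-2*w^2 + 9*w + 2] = 9 - 4*w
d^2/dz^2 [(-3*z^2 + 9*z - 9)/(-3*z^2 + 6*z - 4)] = 6*(-9*z^3 + 45*z^2 - 54*z + 16)/(27*z^6 - 162*z^5 + 432*z^4 - 648*z^3 + 576*z^2 - 288*z + 64)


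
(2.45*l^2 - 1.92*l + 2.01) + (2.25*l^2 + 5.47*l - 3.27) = 4.7*l^2 + 3.55*l - 1.26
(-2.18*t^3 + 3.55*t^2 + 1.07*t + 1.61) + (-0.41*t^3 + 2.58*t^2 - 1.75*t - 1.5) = -2.59*t^3 + 6.13*t^2 - 0.68*t + 0.11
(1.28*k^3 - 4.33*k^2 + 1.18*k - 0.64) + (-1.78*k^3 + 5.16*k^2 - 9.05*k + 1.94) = -0.5*k^3 + 0.83*k^2 - 7.87*k + 1.3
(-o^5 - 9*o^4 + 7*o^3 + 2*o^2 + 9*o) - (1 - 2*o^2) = -o^5 - 9*o^4 + 7*o^3 + 4*o^2 + 9*o - 1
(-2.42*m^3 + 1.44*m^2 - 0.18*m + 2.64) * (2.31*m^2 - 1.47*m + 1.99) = -5.5902*m^5 + 6.8838*m^4 - 7.3484*m^3 + 9.2286*m^2 - 4.239*m + 5.2536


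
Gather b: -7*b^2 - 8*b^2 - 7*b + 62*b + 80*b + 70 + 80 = -15*b^2 + 135*b + 150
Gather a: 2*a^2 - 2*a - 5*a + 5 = 2*a^2 - 7*a + 5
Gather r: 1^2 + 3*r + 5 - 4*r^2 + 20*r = -4*r^2 + 23*r + 6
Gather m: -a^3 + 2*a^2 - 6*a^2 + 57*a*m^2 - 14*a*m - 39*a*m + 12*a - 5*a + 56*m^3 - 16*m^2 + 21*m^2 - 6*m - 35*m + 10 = -a^3 - 4*a^2 + 7*a + 56*m^3 + m^2*(57*a + 5) + m*(-53*a - 41) + 10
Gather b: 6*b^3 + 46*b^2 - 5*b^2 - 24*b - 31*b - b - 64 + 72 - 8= 6*b^3 + 41*b^2 - 56*b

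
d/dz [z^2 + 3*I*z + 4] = 2*z + 3*I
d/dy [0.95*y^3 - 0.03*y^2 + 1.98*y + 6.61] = 2.85*y^2 - 0.06*y + 1.98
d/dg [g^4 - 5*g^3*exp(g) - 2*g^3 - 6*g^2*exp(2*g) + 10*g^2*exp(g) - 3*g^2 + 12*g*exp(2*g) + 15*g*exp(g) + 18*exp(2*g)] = -5*g^3*exp(g) + 4*g^3 - 12*g^2*exp(2*g) - 5*g^2*exp(g) - 6*g^2 + 12*g*exp(2*g) + 35*g*exp(g) - 6*g + 48*exp(2*g) + 15*exp(g)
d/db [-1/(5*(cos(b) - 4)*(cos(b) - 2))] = 2*(3 - cos(b))*sin(b)/(5*(cos(b) - 4)^2*(cos(b) - 2)^2)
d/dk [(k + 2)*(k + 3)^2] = (k + 3)*(3*k + 7)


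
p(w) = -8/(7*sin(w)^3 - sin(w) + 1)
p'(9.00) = -16.10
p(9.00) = -7.42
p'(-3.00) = 3.66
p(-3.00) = -7.13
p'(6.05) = 0.72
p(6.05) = -6.99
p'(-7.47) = 3.83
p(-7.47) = 2.19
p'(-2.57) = -184.86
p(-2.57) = -18.49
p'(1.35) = 0.78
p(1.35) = -1.23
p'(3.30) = 2.95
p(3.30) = -7.08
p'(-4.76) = 0.16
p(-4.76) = -1.15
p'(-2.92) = -0.09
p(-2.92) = -6.98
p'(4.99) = 2.22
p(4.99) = 1.88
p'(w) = -8*(-21*sin(w)^2*cos(w) + cos(w))/(7*sin(w)^3 - sin(w) + 1)^2 = 8*(21*sin(w)^2 - 1)*cos(w)/(7*sin(w)^3 - sin(w) + 1)^2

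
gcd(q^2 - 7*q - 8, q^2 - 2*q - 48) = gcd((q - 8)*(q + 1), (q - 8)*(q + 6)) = q - 8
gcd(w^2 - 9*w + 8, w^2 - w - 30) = 1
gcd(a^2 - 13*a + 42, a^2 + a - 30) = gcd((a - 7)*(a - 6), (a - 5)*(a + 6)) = 1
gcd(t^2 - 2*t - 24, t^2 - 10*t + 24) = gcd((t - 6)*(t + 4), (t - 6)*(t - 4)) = t - 6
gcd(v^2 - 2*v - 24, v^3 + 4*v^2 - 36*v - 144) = v^2 - 2*v - 24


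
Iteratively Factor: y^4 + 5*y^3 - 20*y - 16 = (y + 1)*(y^3 + 4*y^2 - 4*y - 16) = (y + 1)*(y + 2)*(y^2 + 2*y - 8) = (y + 1)*(y + 2)*(y + 4)*(y - 2)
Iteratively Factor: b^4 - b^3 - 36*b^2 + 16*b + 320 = (b - 4)*(b^3 + 3*b^2 - 24*b - 80) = (b - 5)*(b - 4)*(b^2 + 8*b + 16) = (b - 5)*(b - 4)*(b + 4)*(b + 4)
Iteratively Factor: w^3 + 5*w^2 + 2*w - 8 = (w + 2)*(w^2 + 3*w - 4) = (w + 2)*(w + 4)*(w - 1)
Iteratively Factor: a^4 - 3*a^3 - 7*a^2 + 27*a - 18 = (a + 3)*(a^3 - 6*a^2 + 11*a - 6) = (a - 3)*(a + 3)*(a^2 - 3*a + 2) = (a - 3)*(a - 1)*(a + 3)*(a - 2)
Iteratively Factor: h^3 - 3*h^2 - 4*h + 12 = (h + 2)*(h^2 - 5*h + 6) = (h - 3)*(h + 2)*(h - 2)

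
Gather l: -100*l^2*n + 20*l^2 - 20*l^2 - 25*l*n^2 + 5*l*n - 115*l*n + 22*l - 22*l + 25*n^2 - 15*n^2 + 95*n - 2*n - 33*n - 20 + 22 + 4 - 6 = -100*l^2*n + l*(-25*n^2 - 110*n) + 10*n^2 + 60*n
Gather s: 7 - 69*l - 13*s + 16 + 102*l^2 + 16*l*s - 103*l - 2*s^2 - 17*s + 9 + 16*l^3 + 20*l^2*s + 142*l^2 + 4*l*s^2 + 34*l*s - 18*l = 16*l^3 + 244*l^2 - 190*l + s^2*(4*l - 2) + s*(20*l^2 + 50*l - 30) + 32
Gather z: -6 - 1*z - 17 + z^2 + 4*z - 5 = z^2 + 3*z - 28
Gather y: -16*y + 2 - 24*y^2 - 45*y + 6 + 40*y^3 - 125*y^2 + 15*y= 40*y^3 - 149*y^2 - 46*y + 8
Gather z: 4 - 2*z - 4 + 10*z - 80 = 8*z - 80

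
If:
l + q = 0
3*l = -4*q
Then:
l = 0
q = 0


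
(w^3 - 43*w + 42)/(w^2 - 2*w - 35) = (-w^3 + 43*w - 42)/(-w^2 + 2*w + 35)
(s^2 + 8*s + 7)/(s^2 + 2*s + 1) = (s + 7)/(s + 1)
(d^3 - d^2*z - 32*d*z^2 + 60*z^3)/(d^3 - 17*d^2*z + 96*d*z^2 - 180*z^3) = (d^2 + 4*d*z - 12*z^2)/(d^2 - 12*d*z + 36*z^2)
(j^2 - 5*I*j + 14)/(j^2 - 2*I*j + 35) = (j + 2*I)/(j + 5*I)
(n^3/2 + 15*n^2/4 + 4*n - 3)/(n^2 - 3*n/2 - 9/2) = (-2*n^3 - 15*n^2 - 16*n + 12)/(2*(-2*n^2 + 3*n + 9))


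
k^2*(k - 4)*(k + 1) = k^4 - 3*k^3 - 4*k^2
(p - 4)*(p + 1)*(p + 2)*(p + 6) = p^4 + 5*p^3 - 16*p^2 - 68*p - 48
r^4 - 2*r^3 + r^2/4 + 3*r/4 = r*(r - 3/2)*(r - 1)*(r + 1/2)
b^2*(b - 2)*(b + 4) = b^4 + 2*b^3 - 8*b^2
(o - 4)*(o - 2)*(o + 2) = o^3 - 4*o^2 - 4*o + 16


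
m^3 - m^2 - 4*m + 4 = (m - 2)*(m - 1)*(m + 2)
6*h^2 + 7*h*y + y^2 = (h + y)*(6*h + y)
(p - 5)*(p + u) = p^2 + p*u - 5*p - 5*u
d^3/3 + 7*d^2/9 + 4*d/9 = d*(d/3 + 1/3)*(d + 4/3)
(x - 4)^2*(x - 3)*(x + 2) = x^4 - 9*x^3 + 18*x^2 + 32*x - 96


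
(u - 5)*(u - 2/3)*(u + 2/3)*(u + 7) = u^4 + 2*u^3 - 319*u^2/9 - 8*u/9 + 140/9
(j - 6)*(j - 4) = j^2 - 10*j + 24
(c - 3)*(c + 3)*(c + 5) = c^3 + 5*c^2 - 9*c - 45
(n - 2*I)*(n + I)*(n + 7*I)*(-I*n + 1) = -I*n^4 + 7*n^3 - 3*I*n^2 + 23*n + 14*I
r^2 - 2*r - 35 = (r - 7)*(r + 5)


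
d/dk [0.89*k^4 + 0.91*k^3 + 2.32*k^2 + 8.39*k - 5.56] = 3.56*k^3 + 2.73*k^2 + 4.64*k + 8.39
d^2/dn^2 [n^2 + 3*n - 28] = 2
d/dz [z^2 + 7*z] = 2*z + 7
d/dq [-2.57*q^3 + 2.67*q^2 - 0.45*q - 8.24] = -7.71*q^2 + 5.34*q - 0.45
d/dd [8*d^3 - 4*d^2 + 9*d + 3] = 24*d^2 - 8*d + 9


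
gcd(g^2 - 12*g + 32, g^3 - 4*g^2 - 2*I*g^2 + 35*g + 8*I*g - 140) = g - 4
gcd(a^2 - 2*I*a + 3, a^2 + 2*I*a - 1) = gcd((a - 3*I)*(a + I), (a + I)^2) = a + I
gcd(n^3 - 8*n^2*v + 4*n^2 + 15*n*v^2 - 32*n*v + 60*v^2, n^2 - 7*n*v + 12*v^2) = -n + 3*v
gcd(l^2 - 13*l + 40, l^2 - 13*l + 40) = l^2 - 13*l + 40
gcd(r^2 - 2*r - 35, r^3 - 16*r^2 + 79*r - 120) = 1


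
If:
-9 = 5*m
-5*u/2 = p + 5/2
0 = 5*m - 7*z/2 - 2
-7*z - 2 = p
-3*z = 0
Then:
No Solution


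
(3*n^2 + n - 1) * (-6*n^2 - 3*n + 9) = -18*n^4 - 15*n^3 + 30*n^2 + 12*n - 9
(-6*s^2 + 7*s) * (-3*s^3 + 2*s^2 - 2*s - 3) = 18*s^5 - 33*s^4 + 26*s^3 + 4*s^2 - 21*s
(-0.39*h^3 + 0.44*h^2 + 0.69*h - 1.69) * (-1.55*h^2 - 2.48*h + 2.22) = 0.6045*h^5 + 0.2852*h^4 - 3.0265*h^3 + 1.8851*h^2 + 5.723*h - 3.7518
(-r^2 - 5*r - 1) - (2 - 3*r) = -r^2 - 2*r - 3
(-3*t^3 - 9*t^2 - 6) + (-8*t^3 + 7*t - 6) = -11*t^3 - 9*t^2 + 7*t - 12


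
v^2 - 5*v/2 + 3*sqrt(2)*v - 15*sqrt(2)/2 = (v - 5/2)*(v + 3*sqrt(2))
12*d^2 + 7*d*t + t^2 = (3*d + t)*(4*d + t)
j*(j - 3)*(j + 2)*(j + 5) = j^4 + 4*j^3 - 11*j^2 - 30*j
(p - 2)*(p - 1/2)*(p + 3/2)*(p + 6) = p^4 + 5*p^3 - 35*p^2/4 - 15*p + 9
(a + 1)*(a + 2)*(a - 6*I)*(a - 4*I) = a^4 + 3*a^3 - 10*I*a^3 - 22*a^2 - 30*I*a^2 - 72*a - 20*I*a - 48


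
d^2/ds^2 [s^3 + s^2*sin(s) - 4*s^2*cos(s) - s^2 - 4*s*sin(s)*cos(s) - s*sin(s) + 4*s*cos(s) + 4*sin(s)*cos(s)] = -s^2*sin(s) + 4*s^2*cos(s) + 17*s*sin(s) + 8*s*sin(2*s) + 6*s - 6*sin(s) - 8*sqrt(2)*sin(2*s + pi/4) - 10*cos(s) - 2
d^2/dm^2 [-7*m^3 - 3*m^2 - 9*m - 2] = -42*m - 6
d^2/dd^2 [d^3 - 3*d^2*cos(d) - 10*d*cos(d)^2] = 3*d^2*cos(d) + 12*d*sin(d) + 20*d*cos(2*d) + 6*d + 20*sin(2*d) - 6*cos(d)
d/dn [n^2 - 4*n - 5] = 2*n - 4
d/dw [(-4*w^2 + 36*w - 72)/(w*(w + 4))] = 4*(-13*w^2 + 36*w + 72)/(w^2*(w^2 + 8*w + 16))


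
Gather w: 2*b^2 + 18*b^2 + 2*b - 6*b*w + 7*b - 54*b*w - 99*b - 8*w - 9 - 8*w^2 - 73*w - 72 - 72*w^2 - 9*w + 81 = 20*b^2 - 90*b - 80*w^2 + w*(-60*b - 90)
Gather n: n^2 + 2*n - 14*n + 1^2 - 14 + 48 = n^2 - 12*n + 35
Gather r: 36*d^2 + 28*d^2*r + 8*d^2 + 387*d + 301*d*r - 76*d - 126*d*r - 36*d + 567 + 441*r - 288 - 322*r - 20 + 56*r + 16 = 44*d^2 + 275*d + r*(28*d^2 + 175*d + 175) + 275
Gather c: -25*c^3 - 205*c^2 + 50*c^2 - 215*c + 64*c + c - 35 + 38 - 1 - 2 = -25*c^3 - 155*c^2 - 150*c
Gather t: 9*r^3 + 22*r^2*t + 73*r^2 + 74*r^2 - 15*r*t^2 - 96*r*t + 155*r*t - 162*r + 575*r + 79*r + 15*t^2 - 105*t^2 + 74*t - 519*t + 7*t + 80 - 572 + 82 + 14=9*r^3 + 147*r^2 + 492*r + t^2*(-15*r - 90) + t*(22*r^2 + 59*r - 438) - 396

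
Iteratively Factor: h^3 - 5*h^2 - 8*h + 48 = (h - 4)*(h^2 - h - 12) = (h - 4)*(h + 3)*(h - 4)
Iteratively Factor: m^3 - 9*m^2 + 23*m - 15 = (m - 3)*(m^2 - 6*m + 5) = (m - 5)*(m - 3)*(m - 1)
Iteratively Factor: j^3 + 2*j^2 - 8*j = (j + 4)*(j^2 - 2*j) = (j - 2)*(j + 4)*(j)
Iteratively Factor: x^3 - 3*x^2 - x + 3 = (x + 1)*(x^2 - 4*x + 3) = (x - 1)*(x + 1)*(x - 3)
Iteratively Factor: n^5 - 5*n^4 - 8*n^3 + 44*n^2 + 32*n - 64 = (n - 4)*(n^4 - n^3 - 12*n^2 - 4*n + 16) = (n - 4)^2*(n^3 + 3*n^2 - 4) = (n - 4)^2*(n + 2)*(n^2 + n - 2) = (n - 4)^2*(n + 2)^2*(n - 1)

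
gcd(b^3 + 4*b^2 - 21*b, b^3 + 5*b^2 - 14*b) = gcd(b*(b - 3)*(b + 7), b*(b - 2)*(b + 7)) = b^2 + 7*b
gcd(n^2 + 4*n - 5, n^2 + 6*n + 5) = n + 5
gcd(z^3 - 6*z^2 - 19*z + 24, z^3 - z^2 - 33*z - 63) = z + 3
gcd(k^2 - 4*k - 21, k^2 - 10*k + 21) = k - 7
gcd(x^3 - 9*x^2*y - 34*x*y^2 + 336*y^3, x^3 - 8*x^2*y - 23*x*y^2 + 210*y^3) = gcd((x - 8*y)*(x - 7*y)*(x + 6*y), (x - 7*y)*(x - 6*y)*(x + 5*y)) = x - 7*y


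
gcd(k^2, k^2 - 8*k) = k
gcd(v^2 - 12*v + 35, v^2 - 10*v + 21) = v - 7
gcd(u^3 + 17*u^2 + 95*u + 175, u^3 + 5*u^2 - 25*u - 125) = u^2 + 10*u + 25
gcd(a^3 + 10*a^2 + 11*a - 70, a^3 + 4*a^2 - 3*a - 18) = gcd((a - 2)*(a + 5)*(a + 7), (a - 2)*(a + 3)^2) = a - 2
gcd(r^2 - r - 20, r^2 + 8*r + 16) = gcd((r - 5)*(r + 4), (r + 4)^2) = r + 4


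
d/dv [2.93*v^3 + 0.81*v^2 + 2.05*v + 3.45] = 8.79*v^2 + 1.62*v + 2.05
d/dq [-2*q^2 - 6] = -4*q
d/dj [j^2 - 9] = 2*j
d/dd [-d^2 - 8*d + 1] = -2*d - 8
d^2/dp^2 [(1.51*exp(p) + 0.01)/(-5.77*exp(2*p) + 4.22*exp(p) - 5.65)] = (-50.272279*exp(4*p) - 38.0993099999999*exp(3*p) + 296.091012*exp(2*p) - 34.876994*exp(p) - 48.441405)*exp(p)/(192.100033*exp(6*p) - 421.488114*exp(5*p) + 872.578059*exp(4*p) - 900.596108*exp(3*p) + 854.430855*exp(2*p) - 404.13885*exp(p) + 180.362125)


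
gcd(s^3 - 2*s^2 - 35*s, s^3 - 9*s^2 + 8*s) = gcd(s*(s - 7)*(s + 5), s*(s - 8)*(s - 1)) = s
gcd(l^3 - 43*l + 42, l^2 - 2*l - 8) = 1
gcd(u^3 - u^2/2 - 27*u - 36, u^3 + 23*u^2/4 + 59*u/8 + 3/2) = u^2 + 11*u/2 + 6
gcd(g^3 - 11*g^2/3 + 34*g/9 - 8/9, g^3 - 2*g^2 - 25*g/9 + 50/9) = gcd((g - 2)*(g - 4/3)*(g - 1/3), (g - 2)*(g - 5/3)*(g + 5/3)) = g - 2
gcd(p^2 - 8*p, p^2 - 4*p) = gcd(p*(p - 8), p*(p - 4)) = p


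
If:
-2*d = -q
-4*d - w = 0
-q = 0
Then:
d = 0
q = 0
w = 0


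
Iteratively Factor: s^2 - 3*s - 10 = (s + 2)*(s - 5)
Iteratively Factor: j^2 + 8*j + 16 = (j + 4)*(j + 4)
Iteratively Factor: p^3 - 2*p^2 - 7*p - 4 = (p + 1)*(p^2 - 3*p - 4) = (p - 4)*(p + 1)*(p + 1)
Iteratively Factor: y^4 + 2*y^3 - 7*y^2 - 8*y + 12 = (y - 2)*(y^3 + 4*y^2 + y - 6) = (y - 2)*(y + 2)*(y^2 + 2*y - 3) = (y - 2)*(y + 2)*(y + 3)*(y - 1)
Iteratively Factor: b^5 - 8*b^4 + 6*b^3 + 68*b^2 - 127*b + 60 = (b - 5)*(b^4 - 3*b^3 - 9*b^2 + 23*b - 12) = (b - 5)*(b - 4)*(b^3 + b^2 - 5*b + 3) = (b - 5)*(b - 4)*(b - 1)*(b^2 + 2*b - 3) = (b - 5)*(b - 4)*(b - 1)^2*(b + 3)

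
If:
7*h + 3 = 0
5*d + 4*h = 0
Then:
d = 12/35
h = -3/7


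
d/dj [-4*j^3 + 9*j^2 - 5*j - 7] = -12*j^2 + 18*j - 5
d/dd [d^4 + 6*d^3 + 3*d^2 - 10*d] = 4*d^3 + 18*d^2 + 6*d - 10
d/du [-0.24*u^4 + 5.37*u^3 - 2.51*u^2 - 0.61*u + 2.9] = -0.96*u^3 + 16.11*u^2 - 5.02*u - 0.61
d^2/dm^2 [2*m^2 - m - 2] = 4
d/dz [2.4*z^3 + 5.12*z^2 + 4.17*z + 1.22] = 7.2*z^2 + 10.24*z + 4.17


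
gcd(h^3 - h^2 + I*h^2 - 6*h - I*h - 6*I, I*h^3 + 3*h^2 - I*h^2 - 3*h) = 1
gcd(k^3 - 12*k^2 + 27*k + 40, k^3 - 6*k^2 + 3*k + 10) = k^2 - 4*k - 5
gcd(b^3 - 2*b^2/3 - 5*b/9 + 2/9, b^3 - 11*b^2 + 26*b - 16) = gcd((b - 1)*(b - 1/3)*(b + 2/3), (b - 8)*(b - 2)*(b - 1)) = b - 1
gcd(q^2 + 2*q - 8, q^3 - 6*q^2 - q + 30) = 1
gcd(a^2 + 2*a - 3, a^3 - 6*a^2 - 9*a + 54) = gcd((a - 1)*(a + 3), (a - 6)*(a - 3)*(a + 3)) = a + 3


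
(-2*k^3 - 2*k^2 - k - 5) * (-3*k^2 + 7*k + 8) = 6*k^5 - 8*k^4 - 27*k^3 - 8*k^2 - 43*k - 40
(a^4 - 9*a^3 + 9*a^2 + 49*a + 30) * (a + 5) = a^5 - 4*a^4 - 36*a^3 + 94*a^2 + 275*a + 150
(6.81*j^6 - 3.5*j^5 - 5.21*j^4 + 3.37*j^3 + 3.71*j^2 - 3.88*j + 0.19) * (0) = 0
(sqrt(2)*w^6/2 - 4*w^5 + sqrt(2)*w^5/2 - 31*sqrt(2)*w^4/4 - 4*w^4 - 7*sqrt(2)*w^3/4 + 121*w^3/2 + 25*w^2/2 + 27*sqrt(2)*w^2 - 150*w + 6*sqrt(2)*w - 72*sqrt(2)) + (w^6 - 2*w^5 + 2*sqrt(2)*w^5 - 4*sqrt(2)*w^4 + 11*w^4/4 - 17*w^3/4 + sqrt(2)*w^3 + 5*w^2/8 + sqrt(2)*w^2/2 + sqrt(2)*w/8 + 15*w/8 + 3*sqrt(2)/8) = sqrt(2)*w^6/2 + w^6 - 6*w^5 + 5*sqrt(2)*w^5/2 - 47*sqrt(2)*w^4/4 - 5*w^4/4 - 3*sqrt(2)*w^3/4 + 225*w^3/4 + 105*w^2/8 + 55*sqrt(2)*w^2/2 - 1185*w/8 + 49*sqrt(2)*w/8 - 573*sqrt(2)/8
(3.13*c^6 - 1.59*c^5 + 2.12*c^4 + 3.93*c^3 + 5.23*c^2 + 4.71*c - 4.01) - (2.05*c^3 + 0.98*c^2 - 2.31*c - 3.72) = 3.13*c^6 - 1.59*c^5 + 2.12*c^4 + 1.88*c^3 + 4.25*c^2 + 7.02*c - 0.29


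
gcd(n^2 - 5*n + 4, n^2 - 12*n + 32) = n - 4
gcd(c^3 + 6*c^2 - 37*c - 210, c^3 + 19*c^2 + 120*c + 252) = c + 7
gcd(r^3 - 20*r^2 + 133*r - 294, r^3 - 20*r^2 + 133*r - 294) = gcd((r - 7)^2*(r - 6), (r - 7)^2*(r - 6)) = r^3 - 20*r^2 + 133*r - 294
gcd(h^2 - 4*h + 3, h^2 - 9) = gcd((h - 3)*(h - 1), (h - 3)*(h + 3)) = h - 3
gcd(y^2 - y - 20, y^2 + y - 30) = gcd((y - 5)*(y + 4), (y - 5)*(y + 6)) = y - 5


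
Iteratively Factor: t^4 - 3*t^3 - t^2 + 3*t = (t + 1)*(t^3 - 4*t^2 + 3*t) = (t - 3)*(t + 1)*(t^2 - t) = (t - 3)*(t - 1)*(t + 1)*(t)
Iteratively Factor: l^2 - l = (l - 1)*(l)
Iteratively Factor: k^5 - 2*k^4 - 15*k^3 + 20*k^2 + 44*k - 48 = (k + 3)*(k^4 - 5*k^3 + 20*k - 16) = (k + 2)*(k + 3)*(k^3 - 7*k^2 + 14*k - 8) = (k - 4)*(k + 2)*(k + 3)*(k^2 - 3*k + 2) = (k - 4)*(k - 2)*(k + 2)*(k + 3)*(k - 1)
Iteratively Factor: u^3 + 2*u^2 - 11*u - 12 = (u + 1)*(u^2 + u - 12) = (u - 3)*(u + 1)*(u + 4)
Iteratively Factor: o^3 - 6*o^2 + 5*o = (o - 5)*(o^2 - o) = (o - 5)*(o - 1)*(o)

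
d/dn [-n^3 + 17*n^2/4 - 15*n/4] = -3*n^2 + 17*n/2 - 15/4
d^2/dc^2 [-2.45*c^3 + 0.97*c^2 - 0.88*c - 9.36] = 1.94 - 14.7*c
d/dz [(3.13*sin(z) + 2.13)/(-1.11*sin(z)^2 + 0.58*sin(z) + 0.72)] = (3.4743*sin(z)^2 + 4.7286*sin(z) + 1.0182)*cos(z)/(1.2321*sin(z)^4 - 1.2876*sin(z)^3 - 1.262*sin(z)^2 + 0.8352*sin(z) + 0.5184)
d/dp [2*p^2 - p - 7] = 4*p - 1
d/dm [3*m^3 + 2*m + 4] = 9*m^2 + 2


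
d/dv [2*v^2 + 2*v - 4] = 4*v + 2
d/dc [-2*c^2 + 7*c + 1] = 7 - 4*c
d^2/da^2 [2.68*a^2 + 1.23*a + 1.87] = 5.36000000000000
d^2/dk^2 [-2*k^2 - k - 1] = -4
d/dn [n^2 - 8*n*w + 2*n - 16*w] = 2*n - 8*w + 2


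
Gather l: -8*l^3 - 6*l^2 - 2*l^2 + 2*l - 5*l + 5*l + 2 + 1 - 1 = -8*l^3 - 8*l^2 + 2*l + 2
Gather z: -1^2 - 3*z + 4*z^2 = 4*z^2 - 3*z - 1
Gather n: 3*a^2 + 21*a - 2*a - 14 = 3*a^2 + 19*a - 14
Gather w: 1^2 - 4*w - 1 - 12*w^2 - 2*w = -12*w^2 - 6*w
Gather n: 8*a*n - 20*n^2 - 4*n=-20*n^2 + n*(8*a - 4)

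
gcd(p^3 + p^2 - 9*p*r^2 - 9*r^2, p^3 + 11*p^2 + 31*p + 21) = p + 1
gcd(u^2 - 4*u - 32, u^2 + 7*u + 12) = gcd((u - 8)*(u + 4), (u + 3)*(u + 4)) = u + 4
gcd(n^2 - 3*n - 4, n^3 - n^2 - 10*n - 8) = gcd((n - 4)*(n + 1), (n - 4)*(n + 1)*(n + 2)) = n^2 - 3*n - 4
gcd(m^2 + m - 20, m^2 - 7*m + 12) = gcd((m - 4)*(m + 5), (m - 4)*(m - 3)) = m - 4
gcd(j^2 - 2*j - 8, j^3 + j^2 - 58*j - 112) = j + 2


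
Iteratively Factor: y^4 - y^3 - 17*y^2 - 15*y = (y)*(y^3 - y^2 - 17*y - 15) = y*(y + 1)*(y^2 - 2*y - 15) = y*(y + 1)*(y + 3)*(y - 5)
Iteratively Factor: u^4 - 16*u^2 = (u)*(u^3 - 16*u) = u^2*(u^2 - 16) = u^2*(u + 4)*(u - 4)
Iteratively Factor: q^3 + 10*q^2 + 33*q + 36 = (q + 3)*(q^2 + 7*q + 12) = (q + 3)^2*(q + 4)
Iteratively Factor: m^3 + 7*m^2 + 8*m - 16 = (m + 4)*(m^2 + 3*m - 4) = (m - 1)*(m + 4)*(m + 4)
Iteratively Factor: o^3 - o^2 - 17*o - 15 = (o + 3)*(o^2 - 4*o - 5) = (o - 5)*(o + 3)*(o + 1)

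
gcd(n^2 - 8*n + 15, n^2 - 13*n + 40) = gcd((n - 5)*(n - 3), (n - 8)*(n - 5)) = n - 5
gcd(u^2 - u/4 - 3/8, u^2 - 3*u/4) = u - 3/4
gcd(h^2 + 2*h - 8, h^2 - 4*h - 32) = h + 4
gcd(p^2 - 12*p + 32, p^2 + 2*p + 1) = 1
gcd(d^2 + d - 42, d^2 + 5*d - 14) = d + 7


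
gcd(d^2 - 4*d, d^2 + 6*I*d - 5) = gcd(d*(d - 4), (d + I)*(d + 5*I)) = 1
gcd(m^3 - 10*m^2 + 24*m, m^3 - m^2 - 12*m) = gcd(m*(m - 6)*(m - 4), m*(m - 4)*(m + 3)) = m^2 - 4*m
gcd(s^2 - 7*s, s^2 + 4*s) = s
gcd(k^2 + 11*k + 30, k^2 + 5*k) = k + 5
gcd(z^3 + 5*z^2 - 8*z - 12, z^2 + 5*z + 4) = z + 1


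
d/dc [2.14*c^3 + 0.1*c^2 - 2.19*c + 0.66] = 6.42*c^2 + 0.2*c - 2.19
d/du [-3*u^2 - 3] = -6*u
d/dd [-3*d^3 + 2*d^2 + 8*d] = -9*d^2 + 4*d + 8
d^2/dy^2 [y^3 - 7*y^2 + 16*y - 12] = 6*y - 14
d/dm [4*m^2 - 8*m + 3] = 8*m - 8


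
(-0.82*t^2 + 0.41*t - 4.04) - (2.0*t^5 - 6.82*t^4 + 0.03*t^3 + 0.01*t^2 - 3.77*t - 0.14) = -2.0*t^5 + 6.82*t^4 - 0.03*t^3 - 0.83*t^2 + 4.18*t - 3.9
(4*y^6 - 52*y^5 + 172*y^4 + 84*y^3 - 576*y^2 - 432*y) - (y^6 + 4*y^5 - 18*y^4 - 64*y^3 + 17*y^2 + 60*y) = 3*y^6 - 56*y^5 + 190*y^4 + 148*y^3 - 593*y^2 - 492*y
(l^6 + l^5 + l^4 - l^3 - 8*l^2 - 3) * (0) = 0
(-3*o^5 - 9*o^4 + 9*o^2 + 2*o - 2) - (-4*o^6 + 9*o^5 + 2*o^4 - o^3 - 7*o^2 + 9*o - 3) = 4*o^6 - 12*o^5 - 11*o^4 + o^3 + 16*o^2 - 7*o + 1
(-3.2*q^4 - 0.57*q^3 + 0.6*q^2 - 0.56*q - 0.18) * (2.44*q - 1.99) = -7.808*q^5 + 4.9772*q^4 + 2.5983*q^3 - 2.5604*q^2 + 0.6752*q + 0.3582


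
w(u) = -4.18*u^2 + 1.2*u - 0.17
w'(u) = 1.2 - 8.36*u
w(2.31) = -19.70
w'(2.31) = -18.11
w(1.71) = -10.34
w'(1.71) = -13.10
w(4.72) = -87.63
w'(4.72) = -38.26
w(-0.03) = -0.21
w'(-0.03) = 1.45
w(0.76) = -1.67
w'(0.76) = -5.15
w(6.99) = -196.02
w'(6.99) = -57.24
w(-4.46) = -88.67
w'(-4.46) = 38.49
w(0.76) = -1.67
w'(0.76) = -5.15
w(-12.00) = -616.49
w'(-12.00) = 101.52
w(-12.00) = -616.49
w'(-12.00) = 101.52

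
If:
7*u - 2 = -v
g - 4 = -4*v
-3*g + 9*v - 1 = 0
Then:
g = 32/21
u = 29/147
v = 13/21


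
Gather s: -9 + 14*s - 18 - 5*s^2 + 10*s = -5*s^2 + 24*s - 27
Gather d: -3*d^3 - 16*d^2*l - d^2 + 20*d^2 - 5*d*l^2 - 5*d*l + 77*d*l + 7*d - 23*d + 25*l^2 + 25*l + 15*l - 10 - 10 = -3*d^3 + d^2*(19 - 16*l) + d*(-5*l^2 + 72*l - 16) + 25*l^2 + 40*l - 20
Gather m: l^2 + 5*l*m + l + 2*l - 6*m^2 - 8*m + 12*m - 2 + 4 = l^2 + 3*l - 6*m^2 + m*(5*l + 4) + 2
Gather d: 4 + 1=5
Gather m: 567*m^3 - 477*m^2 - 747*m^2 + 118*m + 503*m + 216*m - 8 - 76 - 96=567*m^3 - 1224*m^2 + 837*m - 180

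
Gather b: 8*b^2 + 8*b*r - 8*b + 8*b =8*b^2 + 8*b*r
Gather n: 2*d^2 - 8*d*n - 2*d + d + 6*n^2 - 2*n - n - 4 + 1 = 2*d^2 - d + 6*n^2 + n*(-8*d - 3) - 3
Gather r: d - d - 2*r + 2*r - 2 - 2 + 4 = 0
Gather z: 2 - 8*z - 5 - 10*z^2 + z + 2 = -10*z^2 - 7*z - 1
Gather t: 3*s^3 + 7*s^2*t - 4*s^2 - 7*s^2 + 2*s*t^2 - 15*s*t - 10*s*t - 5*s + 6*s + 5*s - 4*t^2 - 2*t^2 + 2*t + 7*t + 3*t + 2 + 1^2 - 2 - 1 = 3*s^3 - 11*s^2 + 6*s + t^2*(2*s - 6) + t*(7*s^2 - 25*s + 12)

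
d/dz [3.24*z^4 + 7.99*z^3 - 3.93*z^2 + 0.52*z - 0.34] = 12.96*z^3 + 23.97*z^2 - 7.86*z + 0.52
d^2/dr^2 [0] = 0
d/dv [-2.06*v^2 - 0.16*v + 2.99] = -4.12*v - 0.16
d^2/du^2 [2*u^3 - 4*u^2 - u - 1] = 12*u - 8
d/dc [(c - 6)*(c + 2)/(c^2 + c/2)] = 6*(3*c^2 + 16*c + 4)/(c^2*(4*c^2 + 4*c + 1))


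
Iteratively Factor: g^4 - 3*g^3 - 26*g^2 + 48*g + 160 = (g + 2)*(g^3 - 5*g^2 - 16*g + 80) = (g - 4)*(g + 2)*(g^2 - g - 20) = (g - 4)*(g + 2)*(g + 4)*(g - 5)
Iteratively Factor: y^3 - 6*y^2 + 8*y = (y - 4)*(y^2 - 2*y) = (y - 4)*(y - 2)*(y)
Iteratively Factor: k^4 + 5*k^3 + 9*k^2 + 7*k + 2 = (k + 1)*(k^3 + 4*k^2 + 5*k + 2) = (k + 1)^2*(k^2 + 3*k + 2) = (k + 1)^2*(k + 2)*(k + 1)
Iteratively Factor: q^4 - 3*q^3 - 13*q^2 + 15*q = (q + 3)*(q^3 - 6*q^2 + 5*q) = q*(q + 3)*(q^2 - 6*q + 5) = q*(q - 1)*(q + 3)*(q - 5)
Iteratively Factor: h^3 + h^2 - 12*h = (h - 3)*(h^2 + 4*h) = (h - 3)*(h + 4)*(h)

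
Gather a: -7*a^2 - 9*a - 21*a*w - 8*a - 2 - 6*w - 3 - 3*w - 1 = -7*a^2 + a*(-21*w - 17) - 9*w - 6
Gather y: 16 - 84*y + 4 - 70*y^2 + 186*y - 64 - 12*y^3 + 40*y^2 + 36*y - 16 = -12*y^3 - 30*y^2 + 138*y - 60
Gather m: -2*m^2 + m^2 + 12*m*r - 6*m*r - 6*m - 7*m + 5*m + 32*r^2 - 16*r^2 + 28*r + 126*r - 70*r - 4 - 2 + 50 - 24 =-m^2 + m*(6*r - 8) + 16*r^2 + 84*r + 20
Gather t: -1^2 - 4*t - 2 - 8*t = -12*t - 3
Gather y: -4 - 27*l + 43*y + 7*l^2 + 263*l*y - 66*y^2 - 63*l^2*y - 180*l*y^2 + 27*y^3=7*l^2 - 27*l + 27*y^3 + y^2*(-180*l - 66) + y*(-63*l^2 + 263*l + 43) - 4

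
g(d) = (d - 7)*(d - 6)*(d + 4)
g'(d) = (d - 7)*(d - 6) + (d - 7)*(d + 4) + (d - 6)*(d + 4) = 3*d^2 - 18*d - 10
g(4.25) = 39.70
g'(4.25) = -32.31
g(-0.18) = 169.50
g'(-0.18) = -6.66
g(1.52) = 135.52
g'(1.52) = -30.43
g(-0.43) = 170.56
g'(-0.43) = -1.71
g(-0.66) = 170.39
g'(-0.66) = 3.19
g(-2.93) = 94.88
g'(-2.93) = 68.49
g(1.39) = 139.40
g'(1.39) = -29.22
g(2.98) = 84.74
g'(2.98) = -37.00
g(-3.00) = 90.00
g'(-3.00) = 71.00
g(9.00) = 78.00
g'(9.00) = 71.00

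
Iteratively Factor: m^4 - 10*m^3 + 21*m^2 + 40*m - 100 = (m - 2)*(m^3 - 8*m^2 + 5*m + 50) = (m - 2)*(m + 2)*(m^2 - 10*m + 25) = (m - 5)*(m - 2)*(m + 2)*(m - 5)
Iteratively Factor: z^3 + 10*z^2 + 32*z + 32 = (z + 4)*(z^2 + 6*z + 8) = (z + 4)^2*(z + 2)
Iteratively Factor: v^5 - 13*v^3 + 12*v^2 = (v)*(v^4 - 13*v^2 + 12*v) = v*(v - 1)*(v^3 + v^2 - 12*v) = v^2*(v - 1)*(v^2 + v - 12) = v^2*(v - 1)*(v + 4)*(v - 3)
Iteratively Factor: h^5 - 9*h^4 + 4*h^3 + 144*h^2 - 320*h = (h - 4)*(h^4 - 5*h^3 - 16*h^2 + 80*h) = (h - 5)*(h - 4)*(h^3 - 16*h) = (h - 5)*(h - 4)*(h + 4)*(h^2 - 4*h) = h*(h - 5)*(h - 4)*(h + 4)*(h - 4)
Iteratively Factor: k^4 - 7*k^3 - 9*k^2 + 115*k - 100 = (k + 4)*(k^3 - 11*k^2 + 35*k - 25) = (k - 5)*(k + 4)*(k^2 - 6*k + 5) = (k - 5)^2*(k + 4)*(k - 1)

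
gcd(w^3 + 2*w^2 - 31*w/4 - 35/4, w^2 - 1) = w + 1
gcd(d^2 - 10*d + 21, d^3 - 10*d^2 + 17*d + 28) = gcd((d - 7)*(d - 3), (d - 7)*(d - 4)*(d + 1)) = d - 7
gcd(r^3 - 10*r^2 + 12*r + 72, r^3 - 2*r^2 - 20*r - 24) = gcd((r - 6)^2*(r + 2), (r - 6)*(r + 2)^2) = r^2 - 4*r - 12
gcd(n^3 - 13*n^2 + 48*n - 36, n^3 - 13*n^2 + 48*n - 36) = n^3 - 13*n^2 + 48*n - 36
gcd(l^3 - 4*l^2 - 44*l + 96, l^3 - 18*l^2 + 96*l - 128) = l^2 - 10*l + 16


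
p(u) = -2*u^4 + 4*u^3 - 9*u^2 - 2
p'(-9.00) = 6966.00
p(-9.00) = -16769.00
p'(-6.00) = 2268.00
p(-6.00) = -3782.00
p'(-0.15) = 3.00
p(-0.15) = -2.22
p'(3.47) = -252.22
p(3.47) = -233.21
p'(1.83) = -41.78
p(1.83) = -30.06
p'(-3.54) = 568.99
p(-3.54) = -606.31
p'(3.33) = -222.28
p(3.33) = -200.02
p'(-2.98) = 371.91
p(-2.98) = -345.50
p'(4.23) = -466.92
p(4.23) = -500.60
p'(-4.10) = 826.89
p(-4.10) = -994.13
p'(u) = -8*u^3 + 12*u^2 - 18*u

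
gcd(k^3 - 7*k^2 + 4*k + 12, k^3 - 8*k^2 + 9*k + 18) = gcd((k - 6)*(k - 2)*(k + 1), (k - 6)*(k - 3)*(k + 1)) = k^2 - 5*k - 6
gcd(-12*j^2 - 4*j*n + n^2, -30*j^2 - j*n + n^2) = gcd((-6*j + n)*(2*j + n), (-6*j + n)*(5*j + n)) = 6*j - n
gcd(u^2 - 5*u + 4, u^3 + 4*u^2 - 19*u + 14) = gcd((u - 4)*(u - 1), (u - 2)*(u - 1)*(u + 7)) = u - 1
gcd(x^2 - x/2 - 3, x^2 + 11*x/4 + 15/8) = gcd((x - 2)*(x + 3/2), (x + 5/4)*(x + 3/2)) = x + 3/2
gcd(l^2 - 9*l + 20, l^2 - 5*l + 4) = l - 4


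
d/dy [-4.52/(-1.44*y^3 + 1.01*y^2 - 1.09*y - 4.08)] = (-19.5264*y^2 + 9.1304*y - 4.9268)/(1.44*y^3 - 1.01*y^2 + 1.09*y + 4.08)^2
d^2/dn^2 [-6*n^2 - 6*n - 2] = -12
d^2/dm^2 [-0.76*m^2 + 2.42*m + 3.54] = -1.52000000000000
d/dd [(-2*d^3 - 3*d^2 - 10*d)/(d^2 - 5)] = 2*(-d^4 + 20*d^2 + 15*d + 25)/(d^4 - 10*d^2 + 25)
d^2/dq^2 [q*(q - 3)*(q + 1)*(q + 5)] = 12*q^2 + 18*q - 26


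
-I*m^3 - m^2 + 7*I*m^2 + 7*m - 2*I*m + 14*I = (m - 7)*(m - 2*I)*(-I*m + 1)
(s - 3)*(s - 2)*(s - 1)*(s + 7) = s^4 + s^3 - 31*s^2 + 71*s - 42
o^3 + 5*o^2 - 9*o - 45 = (o - 3)*(o + 3)*(o + 5)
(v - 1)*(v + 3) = v^2 + 2*v - 3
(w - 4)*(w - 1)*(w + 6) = w^3 + w^2 - 26*w + 24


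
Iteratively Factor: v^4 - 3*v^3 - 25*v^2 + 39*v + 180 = (v + 3)*(v^3 - 6*v^2 - 7*v + 60) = (v + 3)^2*(v^2 - 9*v + 20) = (v - 5)*(v + 3)^2*(v - 4)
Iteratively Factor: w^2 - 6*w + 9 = (w - 3)*(w - 3)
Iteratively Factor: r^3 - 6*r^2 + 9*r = (r)*(r^2 - 6*r + 9) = r*(r - 3)*(r - 3)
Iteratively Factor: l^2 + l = (l)*(l + 1)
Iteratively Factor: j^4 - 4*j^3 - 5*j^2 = (j + 1)*(j^3 - 5*j^2) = j*(j + 1)*(j^2 - 5*j) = j^2*(j + 1)*(j - 5)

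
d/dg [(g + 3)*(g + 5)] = 2*g + 8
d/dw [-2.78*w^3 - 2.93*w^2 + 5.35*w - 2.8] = -8.34*w^2 - 5.86*w + 5.35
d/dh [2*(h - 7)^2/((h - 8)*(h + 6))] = 4*(6*h^2 - 97*h + 385)/(h^4 - 4*h^3 - 92*h^2 + 192*h + 2304)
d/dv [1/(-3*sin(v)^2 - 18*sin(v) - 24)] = 2*(sin(v) + 3)*cos(v)/(3*(sin(v)^2 + 6*sin(v) + 8)^2)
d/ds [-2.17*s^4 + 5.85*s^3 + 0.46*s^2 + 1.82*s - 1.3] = -8.68*s^3 + 17.55*s^2 + 0.92*s + 1.82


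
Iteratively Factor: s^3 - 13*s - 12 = (s + 3)*(s^2 - 3*s - 4) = (s + 1)*(s + 3)*(s - 4)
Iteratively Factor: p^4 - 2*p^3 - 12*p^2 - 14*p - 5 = (p + 1)*(p^3 - 3*p^2 - 9*p - 5) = (p + 1)^2*(p^2 - 4*p - 5) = (p - 5)*(p + 1)^2*(p + 1)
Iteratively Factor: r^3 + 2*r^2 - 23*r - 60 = (r - 5)*(r^2 + 7*r + 12) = (r - 5)*(r + 4)*(r + 3)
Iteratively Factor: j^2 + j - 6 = (j + 3)*(j - 2)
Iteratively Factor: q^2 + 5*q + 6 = (q + 3)*(q + 2)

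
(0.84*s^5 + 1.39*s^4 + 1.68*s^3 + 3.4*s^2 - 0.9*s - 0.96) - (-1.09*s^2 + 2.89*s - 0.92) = 0.84*s^5 + 1.39*s^4 + 1.68*s^3 + 4.49*s^2 - 3.79*s - 0.0399999999999999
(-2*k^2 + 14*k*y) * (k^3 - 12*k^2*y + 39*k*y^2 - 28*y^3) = -2*k^5 + 38*k^4*y - 246*k^3*y^2 + 602*k^2*y^3 - 392*k*y^4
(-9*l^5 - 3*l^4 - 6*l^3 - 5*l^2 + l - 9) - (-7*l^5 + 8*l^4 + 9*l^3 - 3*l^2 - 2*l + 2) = -2*l^5 - 11*l^4 - 15*l^3 - 2*l^2 + 3*l - 11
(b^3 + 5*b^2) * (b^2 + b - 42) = b^5 + 6*b^4 - 37*b^3 - 210*b^2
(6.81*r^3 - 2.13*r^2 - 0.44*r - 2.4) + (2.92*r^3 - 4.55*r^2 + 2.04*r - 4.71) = 9.73*r^3 - 6.68*r^2 + 1.6*r - 7.11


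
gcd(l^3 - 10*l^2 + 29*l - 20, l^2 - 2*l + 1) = l - 1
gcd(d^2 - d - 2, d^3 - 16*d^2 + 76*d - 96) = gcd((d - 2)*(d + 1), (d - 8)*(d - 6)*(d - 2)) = d - 2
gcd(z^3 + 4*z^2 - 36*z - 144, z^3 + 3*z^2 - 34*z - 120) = z^2 - 2*z - 24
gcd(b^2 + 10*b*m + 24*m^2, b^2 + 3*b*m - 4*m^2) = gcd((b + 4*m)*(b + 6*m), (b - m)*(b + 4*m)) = b + 4*m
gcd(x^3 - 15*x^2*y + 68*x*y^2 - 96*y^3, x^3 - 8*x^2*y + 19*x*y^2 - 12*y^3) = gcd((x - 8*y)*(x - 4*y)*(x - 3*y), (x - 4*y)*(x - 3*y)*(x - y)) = x^2 - 7*x*y + 12*y^2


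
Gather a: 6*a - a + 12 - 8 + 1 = 5*a + 5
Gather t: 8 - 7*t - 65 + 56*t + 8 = 49*t - 49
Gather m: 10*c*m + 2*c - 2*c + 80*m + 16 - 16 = m*(10*c + 80)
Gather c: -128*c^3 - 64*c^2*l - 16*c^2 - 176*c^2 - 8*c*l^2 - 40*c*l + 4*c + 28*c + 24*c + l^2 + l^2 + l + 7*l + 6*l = -128*c^3 + c^2*(-64*l - 192) + c*(-8*l^2 - 40*l + 56) + 2*l^2 + 14*l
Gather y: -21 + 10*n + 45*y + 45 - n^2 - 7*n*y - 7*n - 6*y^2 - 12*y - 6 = -n^2 + 3*n - 6*y^2 + y*(33 - 7*n) + 18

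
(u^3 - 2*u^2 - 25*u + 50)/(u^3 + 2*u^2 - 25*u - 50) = (u - 2)/(u + 2)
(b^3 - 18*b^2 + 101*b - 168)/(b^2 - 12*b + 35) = (b^2 - 11*b + 24)/(b - 5)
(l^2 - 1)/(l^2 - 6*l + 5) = (l + 1)/(l - 5)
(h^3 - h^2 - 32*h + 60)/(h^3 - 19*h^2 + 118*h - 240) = (h^2 + 4*h - 12)/(h^2 - 14*h + 48)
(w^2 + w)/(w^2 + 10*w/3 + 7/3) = 3*w/(3*w + 7)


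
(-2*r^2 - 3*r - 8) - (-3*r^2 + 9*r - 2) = r^2 - 12*r - 6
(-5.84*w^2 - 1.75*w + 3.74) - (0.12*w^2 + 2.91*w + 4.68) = -5.96*w^2 - 4.66*w - 0.94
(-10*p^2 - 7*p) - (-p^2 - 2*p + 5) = -9*p^2 - 5*p - 5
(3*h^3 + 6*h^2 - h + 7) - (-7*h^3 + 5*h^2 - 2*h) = 10*h^3 + h^2 + h + 7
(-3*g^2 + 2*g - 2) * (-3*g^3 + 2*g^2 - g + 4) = 9*g^5 - 12*g^4 + 13*g^3 - 18*g^2 + 10*g - 8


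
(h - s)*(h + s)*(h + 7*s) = h^3 + 7*h^2*s - h*s^2 - 7*s^3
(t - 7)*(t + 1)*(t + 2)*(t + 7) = t^4 + 3*t^3 - 47*t^2 - 147*t - 98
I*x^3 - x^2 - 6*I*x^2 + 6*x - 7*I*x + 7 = (x - 7)*(x + I)*(I*x + I)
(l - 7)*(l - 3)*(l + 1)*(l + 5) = l^4 - 4*l^3 - 34*l^2 + 76*l + 105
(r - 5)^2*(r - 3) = r^3 - 13*r^2 + 55*r - 75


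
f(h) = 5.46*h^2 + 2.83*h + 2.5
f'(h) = 10.92*h + 2.83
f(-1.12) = 6.18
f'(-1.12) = -9.40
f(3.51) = 79.70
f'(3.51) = 41.16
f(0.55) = 5.71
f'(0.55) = 8.84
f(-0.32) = 2.15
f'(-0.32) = -0.66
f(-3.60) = 63.07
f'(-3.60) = -36.48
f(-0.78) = 3.61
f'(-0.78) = -5.69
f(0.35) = 4.16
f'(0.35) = 6.65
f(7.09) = 297.03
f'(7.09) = 80.25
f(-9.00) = 419.29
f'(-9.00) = -95.45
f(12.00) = 822.70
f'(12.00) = 133.87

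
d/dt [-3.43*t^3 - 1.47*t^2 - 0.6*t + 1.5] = -10.29*t^2 - 2.94*t - 0.6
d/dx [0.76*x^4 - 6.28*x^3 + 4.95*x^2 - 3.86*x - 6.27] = 3.04*x^3 - 18.84*x^2 + 9.9*x - 3.86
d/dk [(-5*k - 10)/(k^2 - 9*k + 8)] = 5*(k^2 + 4*k - 26)/(k^4 - 18*k^3 + 97*k^2 - 144*k + 64)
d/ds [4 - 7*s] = -7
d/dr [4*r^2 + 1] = 8*r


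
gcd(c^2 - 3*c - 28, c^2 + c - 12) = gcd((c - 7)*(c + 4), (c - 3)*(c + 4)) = c + 4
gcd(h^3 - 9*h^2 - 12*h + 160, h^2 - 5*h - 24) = h - 8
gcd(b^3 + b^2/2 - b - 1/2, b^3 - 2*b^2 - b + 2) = b^2 - 1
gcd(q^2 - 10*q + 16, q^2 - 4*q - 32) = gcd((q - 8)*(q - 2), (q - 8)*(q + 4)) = q - 8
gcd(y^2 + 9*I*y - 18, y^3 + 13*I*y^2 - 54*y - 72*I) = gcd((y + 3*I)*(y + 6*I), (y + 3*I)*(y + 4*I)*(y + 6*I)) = y^2 + 9*I*y - 18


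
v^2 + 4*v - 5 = (v - 1)*(v + 5)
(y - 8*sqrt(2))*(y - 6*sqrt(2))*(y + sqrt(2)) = y^3 - 13*sqrt(2)*y^2 + 68*y + 96*sqrt(2)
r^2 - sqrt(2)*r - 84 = (r - 7*sqrt(2))*(r + 6*sqrt(2))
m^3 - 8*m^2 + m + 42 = (m - 7)*(m - 3)*(m + 2)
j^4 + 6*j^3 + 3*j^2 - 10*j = j*(j - 1)*(j + 2)*(j + 5)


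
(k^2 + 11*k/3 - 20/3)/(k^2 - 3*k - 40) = (k - 4/3)/(k - 8)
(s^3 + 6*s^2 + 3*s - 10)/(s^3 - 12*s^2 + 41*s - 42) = (s^3 + 6*s^2 + 3*s - 10)/(s^3 - 12*s^2 + 41*s - 42)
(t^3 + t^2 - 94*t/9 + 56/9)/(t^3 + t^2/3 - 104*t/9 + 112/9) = (3*t - 2)/(3*t - 4)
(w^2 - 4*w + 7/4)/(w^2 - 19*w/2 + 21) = (w - 1/2)/(w - 6)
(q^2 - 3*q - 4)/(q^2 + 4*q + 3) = (q - 4)/(q + 3)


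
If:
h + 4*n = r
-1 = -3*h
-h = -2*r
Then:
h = 1/3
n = -1/24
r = 1/6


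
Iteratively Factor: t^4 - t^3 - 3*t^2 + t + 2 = (t - 1)*(t^3 - 3*t - 2) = (t - 1)*(t + 1)*(t^2 - t - 2) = (t - 1)*(t + 1)^2*(t - 2)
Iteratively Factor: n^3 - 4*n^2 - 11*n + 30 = (n - 2)*(n^2 - 2*n - 15) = (n - 5)*(n - 2)*(n + 3)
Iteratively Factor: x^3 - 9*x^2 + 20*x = (x - 5)*(x^2 - 4*x) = (x - 5)*(x - 4)*(x)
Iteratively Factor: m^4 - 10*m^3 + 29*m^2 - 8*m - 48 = (m - 4)*(m^3 - 6*m^2 + 5*m + 12) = (m - 4)*(m + 1)*(m^2 - 7*m + 12) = (m - 4)*(m - 3)*(m + 1)*(m - 4)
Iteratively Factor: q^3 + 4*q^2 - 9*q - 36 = (q - 3)*(q^2 + 7*q + 12) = (q - 3)*(q + 3)*(q + 4)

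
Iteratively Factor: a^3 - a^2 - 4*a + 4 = (a - 2)*(a^2 + a - 2) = (a - 2)*(a + 2)*(a - 1)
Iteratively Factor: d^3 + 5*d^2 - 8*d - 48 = (d + 4)*(d^2 + d - 12) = (d + 4)^2*(d - 3)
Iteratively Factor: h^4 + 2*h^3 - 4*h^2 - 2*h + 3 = (h + 1)*(h^3 + h^2 - 5*h + 3) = (h - 1)*(h + 1)*(h^2 + 2*h - 3) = (h - 1)^2*(h + 1)*(h + 3)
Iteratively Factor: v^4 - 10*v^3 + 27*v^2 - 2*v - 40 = (v - 5)*(v^3 - 5*v^2 + 2*v + 8) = (v - 5)*(v + 1)*(v^2 - 6*v + 8) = (v - 5)*(v - 2)*(v + 1)*(v - 4)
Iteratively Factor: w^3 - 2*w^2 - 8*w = (w + 2)*(w^2 - 4*w) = w*(w + 2)*(w - 4)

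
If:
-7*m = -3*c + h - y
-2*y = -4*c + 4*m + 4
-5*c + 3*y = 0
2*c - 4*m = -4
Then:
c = -6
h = -14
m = -2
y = -10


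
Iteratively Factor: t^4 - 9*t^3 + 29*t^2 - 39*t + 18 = (t - 3)*(t^3 - 6*t^2 + 11*t - 6) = (t - 3)*(t - 1)*(t^2 - 5*t + 6) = (t - 3)*(t - 2)*(t - 1)*(t - 3)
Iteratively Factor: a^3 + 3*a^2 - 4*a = (a - 1)*(a^2 + 4*a) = a*(a - 1)*(a + 4)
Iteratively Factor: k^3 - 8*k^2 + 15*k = (k)*(k^2 - 8*k + 15) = k*(k - 3)*(k - 5)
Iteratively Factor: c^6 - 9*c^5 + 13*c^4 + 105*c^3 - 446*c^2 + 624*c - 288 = (c - 1)*(c^5 - 8*c^4 + 5*c^3 + 110*c^2 - 336*c + 288) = (c - 3)*(c - 1)*(c^4 - 5*c^3 - 10*c^2 + 80*c - 96) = (c - 3)*(c - 2)*(c - 1)*(c^3 - 3*c^2 - 16*c + 48) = (c - 4)*(c - 3)*(c - 2)*(c - 1)*(c^2 + c - 12) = (c - 4)*(c - 3)^2*(c - 2)*(c - 1)*(c + 4)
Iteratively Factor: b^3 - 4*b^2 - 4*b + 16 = (b - 4)*(b^2 - 4) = (b - 4)*(b + 2)*(b - 2)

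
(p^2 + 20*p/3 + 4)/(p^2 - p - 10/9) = 3*(p + 6)/(3*p - 5)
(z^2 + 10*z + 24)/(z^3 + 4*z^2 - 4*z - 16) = (z + 6)/(z^2 - 4)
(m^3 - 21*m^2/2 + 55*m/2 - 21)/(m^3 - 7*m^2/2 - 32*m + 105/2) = (m - 2)/(m + 5)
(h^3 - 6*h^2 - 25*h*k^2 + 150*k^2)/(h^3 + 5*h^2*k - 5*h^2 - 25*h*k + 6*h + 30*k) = (h^2 - 5*h*k - 6*h + 30*k)/(h^2 - 5*h + 6)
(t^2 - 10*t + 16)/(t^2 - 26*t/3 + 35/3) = 3*(t^2 - 10*t + 16)/(3*t^2 - 26*t + 35)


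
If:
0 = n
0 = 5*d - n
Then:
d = 0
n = 0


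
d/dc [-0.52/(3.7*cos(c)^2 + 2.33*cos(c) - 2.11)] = -(3.848*cos(c) + 1.2116)*sin(c)/(3.7*cos(c)^2 + 2.33*cos(c) - 2.11)^2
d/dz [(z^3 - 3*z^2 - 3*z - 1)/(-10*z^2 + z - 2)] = (-10*z^4 + 2*z^3 - 39*z^2 - 8*z + 7)/(100*z^4 - 20*z^3 + 41*z^2 - 4*z + 4)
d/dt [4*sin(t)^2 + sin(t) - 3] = (8*sin(t) + 1)*cos(t)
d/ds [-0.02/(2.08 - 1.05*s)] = -0.021/(1.05*s - 2.08)^2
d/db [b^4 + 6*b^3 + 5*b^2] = 2*b*(2*b^2 + 9*b + 5)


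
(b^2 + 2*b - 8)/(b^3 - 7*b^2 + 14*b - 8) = (b + 4)/(b^2 - 5*b + 4)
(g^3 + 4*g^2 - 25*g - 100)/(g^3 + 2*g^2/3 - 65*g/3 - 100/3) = 3*(g + 5)/(3*g + 5)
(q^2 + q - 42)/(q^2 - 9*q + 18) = (q + 7)/(q - 3)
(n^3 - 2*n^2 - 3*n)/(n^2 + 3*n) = (n^2 - 2*n - 3)/(n + 3)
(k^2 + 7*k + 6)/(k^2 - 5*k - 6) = (k + 6)/(k - 6)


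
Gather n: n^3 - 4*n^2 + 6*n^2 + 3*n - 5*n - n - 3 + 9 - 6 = n^3 + 2*n^2 - 3*n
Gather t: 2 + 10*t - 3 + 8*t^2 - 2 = 8*t^2 + 10*t - 3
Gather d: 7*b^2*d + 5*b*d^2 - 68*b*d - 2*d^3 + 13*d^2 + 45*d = -2*d^3 + d^2*(5*b + 13) + d*(7*b^2 - 68*b + 45)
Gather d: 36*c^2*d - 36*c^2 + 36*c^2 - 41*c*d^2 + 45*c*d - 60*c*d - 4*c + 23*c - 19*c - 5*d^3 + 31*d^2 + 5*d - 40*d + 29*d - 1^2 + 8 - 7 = -5*d^3 + d^2*(31 - 41*c) + d*(36*c^2 - 15*c - 6)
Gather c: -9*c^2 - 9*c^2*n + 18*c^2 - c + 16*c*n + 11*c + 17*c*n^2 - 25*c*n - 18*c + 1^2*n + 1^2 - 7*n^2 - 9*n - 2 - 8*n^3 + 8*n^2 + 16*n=c^2*(9 - 9*n) + c*(17*n^2 - 9*n - 8) - 8*n^3 + n^2 + 8*n - 1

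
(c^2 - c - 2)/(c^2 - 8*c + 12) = (c + 1)/(c - 6)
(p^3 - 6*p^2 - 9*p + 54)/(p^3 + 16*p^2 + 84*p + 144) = (p^3 - 6*p^2 - 9*p + 54)/(p^3 + 16*p^2 + 84*p + 144)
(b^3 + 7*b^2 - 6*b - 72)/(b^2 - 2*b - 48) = (b^2 + b - 12)/(b - 8)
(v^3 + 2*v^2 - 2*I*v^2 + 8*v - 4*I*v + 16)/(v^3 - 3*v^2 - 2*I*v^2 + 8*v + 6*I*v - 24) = (v + 2)/(v - 3)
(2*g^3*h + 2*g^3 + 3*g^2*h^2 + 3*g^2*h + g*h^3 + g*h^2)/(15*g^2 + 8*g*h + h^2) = g*(2*g^2*h + 2*g^2 + 3*g*h^2 + 3*g*h + h^3 + h^2)/(15*g^2 + 8*g*h + h^2)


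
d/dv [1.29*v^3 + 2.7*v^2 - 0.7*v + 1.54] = 3.87*v^2 + 5.4*v - 0.7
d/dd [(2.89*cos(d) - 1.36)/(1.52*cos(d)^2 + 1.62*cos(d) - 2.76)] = (4.3928*cos(d)^2 - 4.1344*cos(d) + 5.7732)*sin(d)/(2.3104*cos(d)^4 + 4.9248*cos(d)^3 - 5.766*cos(d)^2 - 8.9424*cos(d) + 7.6176)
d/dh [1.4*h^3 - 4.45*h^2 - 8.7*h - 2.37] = 4.2*h^2 - 8.9*h - 8.7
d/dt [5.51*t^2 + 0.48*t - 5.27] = 11.02*t + 0.48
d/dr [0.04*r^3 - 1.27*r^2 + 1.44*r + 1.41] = 0.12*r^2 - 2.54*r + 1.44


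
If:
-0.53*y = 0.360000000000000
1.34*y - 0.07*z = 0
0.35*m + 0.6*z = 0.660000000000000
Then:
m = 24.18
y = -0.68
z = -13.00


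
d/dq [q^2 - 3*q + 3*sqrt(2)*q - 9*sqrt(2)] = 2*q - 3 + 3*sqrt(2)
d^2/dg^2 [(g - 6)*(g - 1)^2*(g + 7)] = 12*g^2 - 6*g - 86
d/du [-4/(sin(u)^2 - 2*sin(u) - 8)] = 8*(sin(u) - 1)*cos(u)/((sin(u) - 4)^2*(sin(u) + 2)^2)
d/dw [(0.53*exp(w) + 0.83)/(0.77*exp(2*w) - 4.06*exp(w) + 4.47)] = (-0.4081*exp(2*w) - 1.2782*exp(w) + 5.7389)*exp(w)/(0.5929*exp(4*w) - 6.2524*exp(3*w) + 23.3674*exp(2*w) - 36.2964*exp(w) + 19.9809)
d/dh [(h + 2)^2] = 2*h + 4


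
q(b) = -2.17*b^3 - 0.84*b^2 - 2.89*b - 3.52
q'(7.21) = -353.42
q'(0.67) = -6.94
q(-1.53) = 6.71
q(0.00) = -3.52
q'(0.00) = -2.89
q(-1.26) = 3.13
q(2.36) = -43.54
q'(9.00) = -545.32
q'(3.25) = -77.11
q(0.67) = -6.49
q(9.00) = -1679.50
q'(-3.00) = -56.44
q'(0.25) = -3.72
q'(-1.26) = -11.11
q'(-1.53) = -15.56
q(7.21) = -881.35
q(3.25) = -96.28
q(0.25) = -4.33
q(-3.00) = 56.18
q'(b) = -6.51*b^2 - 1.68*b - 2.89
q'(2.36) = -43.11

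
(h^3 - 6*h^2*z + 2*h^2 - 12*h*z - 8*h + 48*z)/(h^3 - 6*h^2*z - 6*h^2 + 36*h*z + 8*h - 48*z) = (h + 4)/(h - 4)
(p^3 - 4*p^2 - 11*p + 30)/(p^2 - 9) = (p^2 - 7*p + 10)/(p - 3)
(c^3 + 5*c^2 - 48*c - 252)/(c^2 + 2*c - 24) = (c^2 - c - 42)/(c - 4)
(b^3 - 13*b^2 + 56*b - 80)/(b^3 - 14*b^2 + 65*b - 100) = (b - 4)/(b - 5)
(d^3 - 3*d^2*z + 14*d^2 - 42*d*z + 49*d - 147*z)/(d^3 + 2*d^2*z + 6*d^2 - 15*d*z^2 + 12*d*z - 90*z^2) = (d^2 + 14*d + 49)/(d^2 + 5*d*z + 6*d + 30*z)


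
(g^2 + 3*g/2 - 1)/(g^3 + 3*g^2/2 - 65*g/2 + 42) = (2*g^2 + 3*g - 2)/(2*g^3 + 3*g^2 - 65*g + 84)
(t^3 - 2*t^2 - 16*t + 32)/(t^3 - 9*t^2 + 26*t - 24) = (t + 4)/(t - 3)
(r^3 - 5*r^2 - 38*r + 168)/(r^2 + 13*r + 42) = (r^2 - 11*r + 28)/(r + 7)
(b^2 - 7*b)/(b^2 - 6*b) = (b - 7)/(b - 6)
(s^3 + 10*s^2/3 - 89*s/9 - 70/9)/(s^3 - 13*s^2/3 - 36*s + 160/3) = (9*s^2 - 15*s - 14)/(3*(3*s^2 - 28*s + 32))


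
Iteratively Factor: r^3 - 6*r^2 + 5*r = (r - 5)*(r^2 - r) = (r - 5)*(r - 1)*(r)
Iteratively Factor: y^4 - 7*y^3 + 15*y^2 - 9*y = (y - 3)*(y^3 - 4*y^2 + 3*y) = y*(y - 3)*(y^2 - 4*y + 3) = y*(y - 3)^2*(y - 1)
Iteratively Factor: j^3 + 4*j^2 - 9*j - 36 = (j + 3)*(j^2 + j - 12) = (j + 3)*(j + 4)*(j - 3)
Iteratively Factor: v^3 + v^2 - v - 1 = (v + 1)*(v^2 - 1) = (v + 1)^2*(v - 1)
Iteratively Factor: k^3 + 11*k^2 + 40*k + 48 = (k + 4)*(k^2 + 7*k + 12) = (k + 4)^2*(k + 3)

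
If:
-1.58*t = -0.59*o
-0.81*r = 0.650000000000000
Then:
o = 2.67796610169492*t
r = -0.80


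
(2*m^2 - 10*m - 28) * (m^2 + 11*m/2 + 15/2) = 2*m^4 + m^3 - 68*m^2 - 229*m - 210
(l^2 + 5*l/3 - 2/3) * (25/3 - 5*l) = -5*l^3 + 155*l/9 - 50/9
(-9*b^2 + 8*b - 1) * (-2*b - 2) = 18*b^3 + 2*b^2 - 14*b + 2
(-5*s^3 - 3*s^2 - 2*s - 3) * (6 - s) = 5*s^4 - 27*s^3 - 16*s^2 - 9*s - 18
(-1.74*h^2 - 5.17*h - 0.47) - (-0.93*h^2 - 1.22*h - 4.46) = -0.81*h^2 - 3.95*h + 3.99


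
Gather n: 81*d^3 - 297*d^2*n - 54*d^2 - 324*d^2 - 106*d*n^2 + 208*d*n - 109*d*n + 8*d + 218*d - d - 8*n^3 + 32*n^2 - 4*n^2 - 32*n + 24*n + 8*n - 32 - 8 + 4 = 81*d^3 - 378*d^2 + 225*d - 8*n^3 + n^2*(28 - 106*d) + n*(-297*d^2 + 99*d) - 36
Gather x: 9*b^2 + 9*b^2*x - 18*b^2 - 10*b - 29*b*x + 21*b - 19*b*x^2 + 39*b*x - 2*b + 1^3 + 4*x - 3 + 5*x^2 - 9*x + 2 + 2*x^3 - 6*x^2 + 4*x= -9*b^2 + 9*b + 2*x^3 + x^2*(-19*b - 1) + x*(9*b^2 + 10*b - 1)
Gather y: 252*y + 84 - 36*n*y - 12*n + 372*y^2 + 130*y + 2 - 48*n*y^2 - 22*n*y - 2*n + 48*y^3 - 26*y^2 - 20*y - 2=-14*n + 48*y^3 + y^2*(346 - 48*n) + y*(362 - 58*n) + 84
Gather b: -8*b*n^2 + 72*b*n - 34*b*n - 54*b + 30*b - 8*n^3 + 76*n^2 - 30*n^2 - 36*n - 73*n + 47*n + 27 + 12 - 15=b*(-8*n^2 + 38*n - 24) - 8*n^3 + 46*n^2 - 62*n + 24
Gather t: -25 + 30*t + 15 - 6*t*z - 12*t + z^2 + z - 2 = t*(18 - 6*z) + z^2 + z - 12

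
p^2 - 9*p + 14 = (p - 7)*(p - 2)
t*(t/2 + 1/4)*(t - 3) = t^3/2 - 5*t^2/4 - 3*t/4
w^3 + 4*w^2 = w^2*(w + 4)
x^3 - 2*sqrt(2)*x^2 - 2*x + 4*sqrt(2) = (x - 2*sqrt(2))*(x - sqrt(2))*(x + sqrt(2))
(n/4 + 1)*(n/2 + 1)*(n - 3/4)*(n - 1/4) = n^4/8 + 5*n^3/8 + 35*n^2/128 - 55*n/64 + 3/16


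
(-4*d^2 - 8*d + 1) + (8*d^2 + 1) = 4*d^2 - 8*d + 2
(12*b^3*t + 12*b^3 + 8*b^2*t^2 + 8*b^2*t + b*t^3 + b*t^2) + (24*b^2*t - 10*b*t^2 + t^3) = 12*b^3*t + 12*b^3 + 8*b^2*t^2 + 32*b^2*t + b*t^3 - 9*b*t^2 + t^3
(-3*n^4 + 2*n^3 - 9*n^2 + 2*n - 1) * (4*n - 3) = -12*n^5 + 17*n^4 - 42*n^3 + 35*n^2 - 10*n + 3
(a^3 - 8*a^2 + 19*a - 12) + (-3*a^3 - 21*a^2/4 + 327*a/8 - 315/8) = -2*a^3 - 53*a^2/4 + 479*a/8 - 411/8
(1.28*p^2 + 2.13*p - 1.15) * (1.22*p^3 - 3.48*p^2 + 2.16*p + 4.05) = 1.5616*p^5 - 1.8558*p^4 - 6.0506*p^3 + 13.7868*p^2 + 6.1425*p - 4.6575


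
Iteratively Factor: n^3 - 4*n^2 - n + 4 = (n - 4)*(n^2 - 1) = (n - 4)*(n - 1)*(n + 1)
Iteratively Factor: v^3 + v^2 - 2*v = (v)*(v^2 + v - 2) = v*(v + 2)*(v - 1)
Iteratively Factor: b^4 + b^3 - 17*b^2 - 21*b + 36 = (b + 3)*(b^3 - 2*b^2 - 11*b + 12) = (b - 1)*(b + 3)*(b^2 - b - 12) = (b - 4)*(b - 1)*(b + 3)*(b + 3)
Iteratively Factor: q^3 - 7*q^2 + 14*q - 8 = (q - 4)*(q^2 - 3*q + 2) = (q - 4)*(q - 2)*(q - 1)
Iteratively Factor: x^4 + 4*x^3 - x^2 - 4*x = (x)*(x^3 + 4*x^2 - x - 4) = x*(x + 1)*(x^2 + 3*x - 4) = x*(x - 1)*(x + 1)*(x + 4)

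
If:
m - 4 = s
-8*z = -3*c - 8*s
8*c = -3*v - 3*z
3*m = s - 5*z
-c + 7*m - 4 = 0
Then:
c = 96/23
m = 188/161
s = -456/161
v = -1588/161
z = -204/161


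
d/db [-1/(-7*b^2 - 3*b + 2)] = (-14*b - 3)/(7*b^2 + 3*b - 2)^2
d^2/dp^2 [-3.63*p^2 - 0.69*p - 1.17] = -7.26000000000000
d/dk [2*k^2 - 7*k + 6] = 4*k - 7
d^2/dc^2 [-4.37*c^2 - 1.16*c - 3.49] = -8.74000000000000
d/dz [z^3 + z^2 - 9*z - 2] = 3*z^2 + 2*z - 9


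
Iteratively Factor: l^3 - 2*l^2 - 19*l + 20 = (l + 4)*(l^2 - 6*l + 5) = (l - 5)*(l + 4)*(l - 1)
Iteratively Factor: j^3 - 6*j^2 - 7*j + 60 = (j - 4)*(j^2 - 2*j - 15) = (j - 5)*(j - 4)*(j + 3)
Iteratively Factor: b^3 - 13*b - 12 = (b + 1)*(b^2 - b - 12) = (b - 4)*(b + 1)*(b + 3)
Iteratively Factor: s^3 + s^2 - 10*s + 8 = (s - 2)*(s^2 + 3*s - 4) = (s - 2)*(s + 4)*(s - 1)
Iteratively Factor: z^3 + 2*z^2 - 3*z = (z - 1)*(z^2 + 3*z) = (z - 1)*(z + 3)*(z)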